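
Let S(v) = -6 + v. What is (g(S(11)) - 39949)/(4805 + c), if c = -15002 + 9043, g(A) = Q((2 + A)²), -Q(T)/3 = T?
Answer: 20048/577 ≈ 34.745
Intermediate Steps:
Q(T) = -3*T
g(A) = -3*(2 + A)²
c = -5959
(g(S(11)) - 39949)/(4805 + c) = (-3*(2 + (-6 + 11))² - 39949)/(4805 - 5959) = (-3*(2 + 5)² - 39949)/(-1154) = (-3*7² - 39949)*(-1/1154) = (-3*49 - 39949)*(-1/1154) = (-147 - 39949)*(-1/1154) = -40096*(-1/1154) = 20048/577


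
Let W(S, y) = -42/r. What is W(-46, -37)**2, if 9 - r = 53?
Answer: 441/484 ≈ 0.91116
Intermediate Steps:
r = -44 (r = 9 - 1*53 = 9 - 53 = -44)
W(S, y) = 21/22 (W(S, y) = -42/(-44) = -42*(-1/44) = 21/22)
W(-46, -37)**2 = (21/22)**2 = 441/484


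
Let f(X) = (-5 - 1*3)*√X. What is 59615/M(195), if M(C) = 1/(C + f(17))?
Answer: 11624925 - 476920*√17 ≈ 9.6585e+6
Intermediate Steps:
f(X) = -8*√X (f(X) = (-5 - 3)*√X = -8*√X)
M(C) = 1/(C - 8*√17)
59615/M(195) = 59615/(1/(195 - 8*√17)) = 59615*(195 - 8*√17) = 11624925 - 476920*√17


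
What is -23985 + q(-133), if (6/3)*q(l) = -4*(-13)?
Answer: -23959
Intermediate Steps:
q(l) = 26 (q(l) = (-4*(-13))/2 = (½)*52 = 26)
-23985 + q(-133) = -23985 + 26 = -23959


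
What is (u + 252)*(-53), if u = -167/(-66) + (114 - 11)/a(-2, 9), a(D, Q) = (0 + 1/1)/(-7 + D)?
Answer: 2352299/66 ≈ 35641.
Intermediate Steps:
a(D, Q) = 1/(-7 + D) (a(D, Q) = (0 + 1)/(-7 + D) = 1/(-7 + D))
u = -61015/66 (u = -167/(-66) + (114 - 11)/(1/(-7 - 2)) = -167*(-1/66) + 103/(1/(-9)) = 167/66 + 103/(-⅑) = 167/66 + 103*(-9) = 167/66 - 927 = -61015/66 ≈ -924.47)
(u + 252)*(-53) = (-61015/66 + 252)*(-53) = -44383/66*(-53) = 2352299/66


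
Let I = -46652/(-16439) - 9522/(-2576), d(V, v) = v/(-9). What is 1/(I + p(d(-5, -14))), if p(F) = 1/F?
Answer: 920584/6607189 ≈ 0.13933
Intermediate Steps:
d(V, v) = -v/9 (d(V, v) = v*(-⅑) = -v/9)
I = 6015385/920584 (I = -46652*(-1/16439) - 9522*(-1/2576) = 46652/16439 + 207/56 = 6015385/920584 ≈ 6.5343)
1/(I + p(d(-5, -14))) = 1/(6015385/920584 + 1/(-⅑*(-14))) = 1/(6015385/920584 + 1/(14/9)) = 1/(6015385/920584 + 9/14) = 1/(6607189/920584) = 920584/6607189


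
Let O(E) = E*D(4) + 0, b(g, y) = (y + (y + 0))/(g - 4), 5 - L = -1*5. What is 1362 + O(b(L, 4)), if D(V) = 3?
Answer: 1366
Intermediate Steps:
L = 10 (L = 5 - (-1)*5 = 5 - 1*(-5) = 5 + 5 = 10)
b(g, y) = 2*y/(-4 + g) (b(g, y) = (y + y)/(-4 + g) = (2*y)/(-4 + g) = 2*y/(-4 + g))
O(E) = 3*E (O(E) = E*3 + 0 = 3*E + 0 = 3*E)
1362 + O(b(L, 4)) = 1362 + 3*(2*4/(-4 + 10)) = 1362 + 3*(2*4/6) = 1362 + 3*(2*4*(⅙)) = 1362 + 3*(4/3) = 1362 + 4 = 1366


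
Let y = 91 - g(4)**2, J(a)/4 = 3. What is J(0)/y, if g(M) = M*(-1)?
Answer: 4/25 ≈ 0.16000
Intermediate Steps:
g(M) = -M
J(a) = 12 (J(a) = 4*3 = 12)
y = 75 (y = 91 - (-1*4)**2 = 91 - 1*(-4)**2 = 91 - 1*16 = 91 - 16 = 75)
J(0)/y = 12/75 = 12*(1/75) = 4/25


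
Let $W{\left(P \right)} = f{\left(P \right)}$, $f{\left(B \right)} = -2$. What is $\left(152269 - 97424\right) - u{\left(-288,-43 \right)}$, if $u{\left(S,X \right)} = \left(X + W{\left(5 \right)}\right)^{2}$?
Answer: $52820$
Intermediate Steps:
$W{\left(P \right)} = -2$
$u{\left(S,X \right)} = \left(-2 + X\right)^{2}$ ($u{\left(S,X \right)} = \left(X - 2\right)^{2} = \left(-2 + X\right)^{2}$)
$\left(152269 - 97424\right) - u{\left(-288,-43 \right)} = \left(152269 - 97424\right) - \left(-2 - 43\right)^{2} = 54845 - \left(-45\right)^{2} = 54845 - 2025 = 52820$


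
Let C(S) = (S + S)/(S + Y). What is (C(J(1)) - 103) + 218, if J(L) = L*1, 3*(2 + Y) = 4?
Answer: 121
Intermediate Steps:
Y = -⅔ (Y = -2 + (⅓)*4 = -2 + 4/3 = -⅔ ≈ -0.66667)
J(L) = L
C(S) = 2*S/(-⅔ + S) (C(S) = (S + S)/(S - ⅔) = (2*S)/(-⅔ + S) = 2*S/(-⅔ + S))
(C(J(1)) - 103) + 218 = (6*1/(-2 + 3*1) - 103) + 218 = (6*1/(-2 + 3) - 103) + 218 = (6*1/1 - 103) + 218 = (6*1*1 - 103) + 218 = (6 - 103) + 218 = -97 + 218 = 121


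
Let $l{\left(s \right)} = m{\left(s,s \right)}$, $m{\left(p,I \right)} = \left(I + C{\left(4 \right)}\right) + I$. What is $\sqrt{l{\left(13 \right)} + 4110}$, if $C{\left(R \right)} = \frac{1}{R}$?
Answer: $\frac{\sqrt{16545}}{2} \approx 64.314$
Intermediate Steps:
$m{\left(p,I \right)} = \frac{1}{4} + 2 I$ ($m{\left(p,I \right)} = \left(I + \frac{1}{4}\right) + I = \left(\frac{1}{4} + I\right) + I = \frac{1}{4} + 2 I$)
$l{\left(s \right)} = \frac{1}{4} + 2 s$
$\sqrt{l{\left(13 \right)} + 4110} = \sqrt{\left(\frac{1}{4} + 2 \cdot 13\right) + 4110} = \sqrt{\left(\frac{1}{4} + 26\right) + 4110} = \sqrt{\frac{105}{4} + 4110} = \sqrt{\frac{16545}{4}} = \frac{\sqrt{16545}}{2}$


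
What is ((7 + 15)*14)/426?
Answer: 154/213 ≈ 0.72300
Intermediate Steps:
((7 + 15)*14)/426 = (22*14)*(1/426) = 308*(1/426) = 154/213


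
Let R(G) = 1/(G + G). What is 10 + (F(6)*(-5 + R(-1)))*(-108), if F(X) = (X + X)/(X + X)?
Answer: 604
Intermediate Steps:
R(G) = 1/(2*G)
F(X) = 1 (F(X) = (2*X)/((2*X)) = (2*X)*(1/(2*X)) = 1)
10 + (F(6)*(-5 + R(-1)))*(-108) = 10 + (1*(-5 + (½)/(-1)))*(-108) = 10 + (1*(-5 + (½)*(-1)))*(-108) = 10 + (1*(-5 - ½))*(-108) = 10 + (1*(-11/2))*(-108) = 10 - 11/2*(-108) = 10 + 594 = 604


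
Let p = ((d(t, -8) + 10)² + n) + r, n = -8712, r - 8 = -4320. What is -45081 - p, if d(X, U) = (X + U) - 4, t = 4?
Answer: -32061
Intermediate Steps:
r = -4312 (r = 8 - 4320 = -4312)
d(X, U) = -4 + U + X (d(X, U) = (U + X) - 4 = -4 + U + X)
p = -13020 (p = (((-4 - 8 + 4) + 10)² - 8712) - 4312 = ((-8 + 10)² - 8712) - 4312 = (2² - 8712) - 4312 = (4 - 8712) - 4312 = -8708 - 4312 = -13020)
-45081 - p = -45081 - 1*(-13020) = -45081 + 13020 = -32061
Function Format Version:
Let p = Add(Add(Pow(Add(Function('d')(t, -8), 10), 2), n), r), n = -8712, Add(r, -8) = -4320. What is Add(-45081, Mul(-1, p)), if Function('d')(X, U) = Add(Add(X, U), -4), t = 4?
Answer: -32061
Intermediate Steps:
r = -4312 (r = Add(8, -4320) = -4312)
Function('d')(X, U) = Add(-4, U, X) (Function('d')(X, U) = Add(Add(U, X), -4) = Add(-4, U, X))
p = -13020 (p = Add(Add(Pow(Add(Add(-4, -8, 4), 10), 2), -8712), -4312) = Add(Add(Pow(Add(-8, 10), 2), -8712), -4312) = Add(Add(Pow(2, 2), -8712), -4312) = Add(Add(4, -8712), -4312) = Add(-8708, -4312) = -13020)
Add(-45081, Mul(-1, p)) = Add(-45081, Mul(-1, -13020)) = Add(-45081, 13020) = -32061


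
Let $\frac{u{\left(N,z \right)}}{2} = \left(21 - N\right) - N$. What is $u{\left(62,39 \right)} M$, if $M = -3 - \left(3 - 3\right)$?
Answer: $618$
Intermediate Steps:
$u{\left(N,z \right)} = 42 - 4 N$ ($u{\left(N,z \right)} = 2 \left(\left(21 - N\right) - N\right) = 2 \left(21 - 2 N\right) = 42 - 4 N$)
$M = -3$ ($M = -3 - 0 = -3 + 0 = -3$)
$u{\left(62,39 \right)} M = \left(42 - 248\right) \left(-3\right) = \left(-206\right) \left(-3\right) = 618$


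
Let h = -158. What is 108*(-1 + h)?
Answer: -17172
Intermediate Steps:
108*(-1 + h) = 108*(-1 - 158) = 108*(-159) = -17172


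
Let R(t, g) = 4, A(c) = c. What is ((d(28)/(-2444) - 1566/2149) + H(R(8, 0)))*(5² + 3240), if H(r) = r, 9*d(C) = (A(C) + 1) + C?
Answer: 168157716185/15756468 ≈ 10672.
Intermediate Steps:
d(C) = ⅑ + 2*C/9 (d(C) = ((C + 1) + C)/9 = ((1 + C) + C)/9 = (1 + 2*C)/9 = ⅑ + 2*C/9)
((d(28)/(-2444) - 1566/2149) + H(R(8, 0)))*(5² + 3240) = (((⅑ + (2/9)*28)/(-2444) - 1566/2149) + 4)*(5² + 3240) = (((⅑ + 56/9)*(-1/2444) - 1566*1/2149) + 4)*(25 + 3240) = (((19/3)*(-1/2444) - 1566/2149) + 4)*3265 = ((-19/7332 - 1566/2149) + 4)*3265 = (-11522743/15756468 + 4)*3265 = (51503129/15756468)*3265 = 168157716185/15756468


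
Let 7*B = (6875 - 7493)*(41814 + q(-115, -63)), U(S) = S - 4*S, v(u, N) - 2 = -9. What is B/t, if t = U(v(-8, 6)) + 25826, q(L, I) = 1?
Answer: -25841670/180929 ≈ -142.83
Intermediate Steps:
v(u, N) = -7 (v(u, N) = 2 - 9 = -7)
U(S) = -3*S
t = 25847 (t = -3*(-7) + 25826 = 21 + 25826 = 25847)
B = -25841670/7 (B = ((6875 - 7493)*(41814 + 1))/7 = (-618*41815)/7 = (⅐)*(-25841670) = -25841670/7 ≈ -3.6917e+6)
B/t = -25841670/7/25847 = -25841670/7*1/25847 = -25841670/180929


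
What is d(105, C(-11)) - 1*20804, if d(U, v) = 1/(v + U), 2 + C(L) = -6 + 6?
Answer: -2142811/103 ≈ -20804.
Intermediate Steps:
C(L) = -2 (C(L) = -2 + (-6 + 6) = -2 + 0 = -2)
d(U, v) = 1/(U + v)
d(105, C(-11)) - 1*20804 = 1/(105 - 2) - 1*20804 = 1/103 - 20804 = -2142811/103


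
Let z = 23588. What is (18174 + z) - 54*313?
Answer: 24860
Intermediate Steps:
(18174 + z) - 54*313 = (18174 + 23588) - 54*313 = 41762 - 1*16902 = 41762 - 16902 = 24860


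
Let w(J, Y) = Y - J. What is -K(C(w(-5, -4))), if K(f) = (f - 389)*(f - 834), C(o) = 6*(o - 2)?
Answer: -331800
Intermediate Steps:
C(o) = -12 + 6*o (C(o) = 6*(-2 + o) = -12 + 6*o)
K(f) = (-834 + f)*(-389 + f) (K(f) = (-389 + f)*(-834 + f) = (-834 + f)*(-389 + f))
-K(C(w(-5, -4))) = -(324426 + (-12 + 6*(-4 - 1*(-5)))² - 1223*(-12 + 6*(-4 - 1*(-5)))) = -(324426 + (-12 + 6*(-4 + 5))² - 1223*(-12 + 6*(-4 + 5))) = -(324426 + (-12 + 6*1)² - 1223*(-12 + 6*1)) = -(324426 + (-12 + 6)² - 1223*(-12 + 6)) = -(324426 + (-6)² - 1223*(-6)) = -(324426 + 36 + 7338) = -1*331800 = -331800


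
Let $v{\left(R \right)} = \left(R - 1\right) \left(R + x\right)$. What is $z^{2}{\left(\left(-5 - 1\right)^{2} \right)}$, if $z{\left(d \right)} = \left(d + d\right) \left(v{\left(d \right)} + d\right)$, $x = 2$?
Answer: $9673115904$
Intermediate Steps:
$v{\left(R \right)} = \left(-1 + R\right) \left(2 + R\right)$ ($v{\left(R \right)} = \left(R - 1\right) \left(R + 2\right) = \left(-1 + R\right) \left(2 + R\right)$)
$z{\left(d \right)} = 2 d \left(-2 + d^{2} + 2 d\right)$ ($z{\left(d \right)} = \left(d + d\right) \left(\left(-2 + d + d^{2}\right) + d\right) = 2 d \left(-2 + d^{2} + 2 d\right)$)
$z^{2}{\left(\left(-5 - 1\right)^{2} \right)} = \left(2 \left(-5 - 1\right)^{2} \left(-2 + \left(\left(-5 - 1\right)^{2}\right)^{2} + 2 \left(-5 - 1\right)^{2}\right)\right)^{2} = \left(2 \left(-6\right)^{2} \left(-2 + \left(\left(-6\right)^{2}\right)^{2} + 2 \left(-6\right)^{2}\right)\right)^{2} = \left(2 \cdot 36 \left(-2 + 36^{2} + 2 \cdot 36\right)\right)^{2} = \left(2 \cdot 36 \left(-2 + 1296 + 72\right)\right)^{2} = \left(2 \cdot 36 \cdot 1366\right)^{2} = 98352^{2} = 9673115904$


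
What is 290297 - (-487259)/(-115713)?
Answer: 33590649502/115713 ≈ 2.9029e+5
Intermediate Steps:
290297 - (-487259)/(-115713) = 290297 - (-487259)*(-1)/115713 = 290297 - 1*487259/115713 = 290297 - 487259/115713 = 33590649502/115713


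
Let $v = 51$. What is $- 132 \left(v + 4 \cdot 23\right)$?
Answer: $-18876$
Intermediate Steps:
$- 132 \left(v + 4 \cdot 23\right) = - 132 \left(51 + 4 \cdot 23\right) = - 132 \left(51 + 92\right) = \left(-132\right) 143 = -18876$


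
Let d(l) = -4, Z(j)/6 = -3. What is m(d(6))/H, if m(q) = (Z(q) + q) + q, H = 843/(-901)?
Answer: 23426/843 ≈ 27.789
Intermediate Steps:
H = -843/901 (H = 843*(-1/901) = -843/901 ≈ -0.93563)
Z(j) = -18 (Z(j) = 6*(-3) = -18)
m(q) = -18 + 2*q (m(q) = (-18 + q) + q = -18 + 2*q)
m(d(6))/H = (-18 + 2*(-4))/(-843/901) = (-18 - 8)*(-901/843) = -26*(-901/843) = 23426/843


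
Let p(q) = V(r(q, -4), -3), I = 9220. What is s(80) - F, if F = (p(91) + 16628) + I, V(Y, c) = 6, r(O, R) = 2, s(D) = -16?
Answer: -25870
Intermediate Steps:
p(q) = 6
F = 25854 (F = (6 + 16628) + 9220 = 16634 + 9220 = 25854)
s(80) - F = -16 - 1*25854 = -16 - 25854 = -25870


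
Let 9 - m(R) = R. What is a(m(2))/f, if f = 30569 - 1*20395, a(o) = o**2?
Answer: 49/10174 ≈ 0.0048162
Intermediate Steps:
m(R) = 9 - R
f = 10174 (f = 30569 - 20395 = 10174)
a(m(2))/f = (9 - 1*2)**2/10174 = (9 - 2)**2*(1/10174) = 7**2*(1/10174) = 49*(1/10174) = 49/10174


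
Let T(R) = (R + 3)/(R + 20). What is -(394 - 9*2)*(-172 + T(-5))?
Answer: 970832/15 ≈ 64722.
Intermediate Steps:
T(R) = (3 + R)/(20 + R)
-(394 - 9*2)*(-172 + T(-5)) = -(394 - 9*2)*(-172 + (3 - 5)/(20 - 5)) = -(394 - 18)*(-172 - 2/15) = -376*(-172 + (1/15)*(-2)) = -376*(-172 - 2/15) = -376*(-2582)/15 = -1*(-970832/15) = 970832/15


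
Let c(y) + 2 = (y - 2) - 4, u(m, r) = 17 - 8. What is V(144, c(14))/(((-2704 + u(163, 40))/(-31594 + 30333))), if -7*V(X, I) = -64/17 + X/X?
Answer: 59267/320705 ≈ 0.18480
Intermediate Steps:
u(m, r) = 9
c(y) = -8 + y (c(y) = -2 + ((y - 2) - 4) = -2 + ((-2 + y) - 4) = -2 + (-6 + y) = -8 + y)
V(X, I) = 47/119 (V(X, I) = -(-64/17 + X/X)/7 = -(-64*1/17 + 1)/7 = -(-64/17 + 1)/7 = -1/7*(-47/17) = 47/119)
V(144, c(14))/(((-2704 + u(163, 40))/(-31594 + 30333))) = 47/(119*(((-2704 + 9)/(-31594 + 30333)))) = 47/(119*((-2695/(-1261)))) = 47/(119*((-2695*(-1/1261)))) = 47/(119*(2695/1261)) = (47/119)*(1261/2695) = 59267/320705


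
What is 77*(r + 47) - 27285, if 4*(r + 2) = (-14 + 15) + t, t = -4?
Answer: -95511/4 ≈ -23878.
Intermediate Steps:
r = -11/4 (r = -2 + ((-14 + 15) - 4)/4 = -2 + (1 - 4)/4 = -2 + (¼)*(-3) = -2 - ¾ = -11/4 ≈ -2.7500)
77*(r + 47) - 27285 = 77*(-11/4 + 47) - 27285 = 77*(177/4) - 27285 = 13629/4 - 27285 = -95511/4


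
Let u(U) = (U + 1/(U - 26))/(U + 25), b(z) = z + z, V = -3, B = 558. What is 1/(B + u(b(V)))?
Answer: 608/339071 ≈ 0.0017931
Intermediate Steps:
b(z) = 2*z
u(U) = (U + 1/(-26 + U))/(25 + U)
1/(B + u(b(V))) = 1/(558 + (-1 - (2*(-3))² + 26*(2*(-3)))/(650 + 2*(-3) - (2*(-3))²)) = 1/(558 + (-1 - 1*(-6)² + 26*(-6))/(650 - 6 - 1*(-6)²)) = 1/(558 + (-1 - 1*36 - 156)/(650 - 6 - 1*36)) = 1/(558 + (-1 - 36 - 156)/(650 - 6 - 36)) = 1/(558 - 193/608) = 1/(339071/608) = 608/339071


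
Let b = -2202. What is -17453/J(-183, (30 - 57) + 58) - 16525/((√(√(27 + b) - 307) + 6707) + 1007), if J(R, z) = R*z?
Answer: 563/183 - 16525/(7714 + √(-307 + 5*I*√87)) ≈ 0.93467 + 0.004878*I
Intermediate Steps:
-17453/J(-183, (30 - 57) + 58) - 16525/((√(√(27 + b) - 307) + 6707) + 1007) = -17453*(-1/(183*((30 - 57) + 58))) - 16525/((√(√(27 - 2202) - 307) + 6707) + 1007) = -17453*(-1/(183*(-27 + 58))) - 16525/((√(√(-2175) - 307) + 6707) + 1007) = -17453/((-183*31)) - 16525/((√(5*I*√87 - 307) + 6707) + 1007) = -17453/(-5673) - 16525/((√(-307 + 5*I*√87) + 6707) + 1007) = -17453*(-1/5673) - 16525/((6707 + √(-307 + 5*I*√87)) + 1007) = 563/183 - 16525/(7714 + √(-307 + 5*I*√87))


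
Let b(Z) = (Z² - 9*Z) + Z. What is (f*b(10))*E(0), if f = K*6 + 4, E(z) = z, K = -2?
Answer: 0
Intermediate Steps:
b(Z) = Z² - 8*Z
f = -8 (f = -2*6 + 4 = -12 + 4 = -8)
(f*b(10))*E(0) = -80*(-8 + 10)*0 = -80*2*0 = -8*20*0 = -160*0 = 0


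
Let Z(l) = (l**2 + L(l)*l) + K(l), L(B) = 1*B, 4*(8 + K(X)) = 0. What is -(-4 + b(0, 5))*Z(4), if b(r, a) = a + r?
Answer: -24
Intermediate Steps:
K(X) = -8 (K(X) = -8 + (1/4)*0 = -8 + 0 = -8)
L(B) = B
Z(l) = -8 + 2*l**2 (Z(l) = (l**2 + l*l) - 8 = (l**2 + l**2) - 8 = 2*l**2 - 8 = -8 + 2*l**2)
-(-4 + b(0, 5))*Z(4) = -(-4 + (5 + 0))*(-8 + 2*4**2) = -(-4 + 5)*(-8 + 2*16) = -(-8 + 32) = -24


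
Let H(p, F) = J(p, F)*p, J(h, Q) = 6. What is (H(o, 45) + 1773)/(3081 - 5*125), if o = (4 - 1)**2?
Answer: 1827/2456 ≈ 0.74389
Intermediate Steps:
o = 9 (o = 3**2 = 9)
H(p, F) = 6*p
(H(o, 45) + 1773)/(3081 - 5*125) = (6*9 + 1773)/(3081 - 5*125) = (54 + 1773)/(3081 - 625) = 1827/2456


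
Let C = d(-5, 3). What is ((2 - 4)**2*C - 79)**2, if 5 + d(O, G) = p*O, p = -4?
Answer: 361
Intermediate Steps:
d(O, G) = -5 - 4*O
C = 15 (C = -5 - 4*(-5) = -5 + 20 = 15)
((2 - 4)**2*C - 79)**2 = ((2 - 4)**2*15 - 79)**2 = ((-2)**2*15 - 79)**2 = (4*15 - 79)**2 = (60 - 79)**2 = (-19)**2 = 361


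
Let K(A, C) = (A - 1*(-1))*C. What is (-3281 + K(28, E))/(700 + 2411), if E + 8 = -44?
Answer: -4789/3111 ≈ -1.5394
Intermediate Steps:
E = -52 (E = -8 - 44 = -52)
K(A, C) = C*(1 + A) (K(A, C) = (A + 1)*C = (1 + A)*C = C*(1 + A))
(-3281 + K(28, E))/(700 + 2411) = (-3281 - 52*(1 + 28))/(700 + 2411) = (-3281 - 52*29)/3111 = (-3281 - 1508)*(1/3111) = -4789*1/3111 = -4789/3111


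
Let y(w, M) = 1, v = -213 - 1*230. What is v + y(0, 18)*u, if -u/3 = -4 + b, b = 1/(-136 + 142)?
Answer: -863/2 ≈ -431.50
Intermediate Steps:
v = -443 (v = -213 - 230 = -443)
b = 1/6 ≈ 0.16667
u = 23/2 (u = -3*(-4 + 1/6) = -3*(-23/6) = 23/2 ≈ 11.500)
v + y(0, 18)*u = -443 + 1*(23/2) = -443 + 23/2 = -863/2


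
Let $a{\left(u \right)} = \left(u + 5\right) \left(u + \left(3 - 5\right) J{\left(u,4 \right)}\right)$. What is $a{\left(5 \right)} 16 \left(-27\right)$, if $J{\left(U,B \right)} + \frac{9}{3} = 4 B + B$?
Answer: $125280$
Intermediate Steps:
$J{\left(U,B \right)} = -3 + 5 B$ ($J{\left(U,B \right)} = -3 + \left(4 B + B\right) = -3 + 5 B$)
$a{\left(u \right)} = \left(-34 + u\right) \left(5 + u\right)$ ($a{\left(u \right)} = \left(u + 5\right) \left(u + \left(3 - 5\right) \left(-3 + 5 \cdot 4\right)\right) = \left(5 + u\right) \left(u - 2 \left(-3 + 20\right)\right) = \left(5 + u\right) \left(u - 34\right) = \left(5 + u\right) \left(-34 + u\right) = \left(-34 + u\right) \left(5 + u\right)$)
$a{\left(5 \right)} 16 \left(-27\right) = \left(-170 + 5^{2} - 145\right) 16 \left(-27\right) = \left(-170 + 25 - 145\right) 16 \left(-27\right) = \left(-290\right) 16 \left(-27\right) = \left(-4640\right) \left(-27\right) = 125280$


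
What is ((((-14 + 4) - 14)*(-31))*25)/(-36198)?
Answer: -3100/6033 ≈ -0.51384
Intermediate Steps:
((((-14 + 4) - 14)*(-31))*25)/(-36198) = (((-10 - 14)*(-31))*25)*(-1/36198) = (-24*(-31)*25)*(-1/36198) = (744*25)*(-1/36198) = 18600*(-1/36198) = -3100/6033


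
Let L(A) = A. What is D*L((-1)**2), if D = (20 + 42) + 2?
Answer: 64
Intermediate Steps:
D = 64 (D = 62 + 2 = 64)
D*L((-1)**2) = 64*(-1)**2 = 64*1 = 64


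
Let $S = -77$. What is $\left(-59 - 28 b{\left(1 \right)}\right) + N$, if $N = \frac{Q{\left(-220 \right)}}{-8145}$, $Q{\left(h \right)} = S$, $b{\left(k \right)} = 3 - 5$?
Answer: $- \frac{24358}{8145} \approx -2.9905$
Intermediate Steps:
$b{\left(k \right)} = -2$
$Q{\left(h \right)} = -77$
$N = \frac{77}{8145}$ ($N = - \frac{77}{-8145} = \left(-77\right) \left(- \frac{1}{8145}\right) = \frac{77}{8145} \approx 0.0094537$)
$\left(-59 - 28 b{\left(1 \right)}\right) + N = \left(-59 - -56\right) + \frac{77}{8145} = \left(-59 + 56\right) + \frac{77}{8145} = -3 + \frac{77}{8145} = - \frac{24358}{8145}$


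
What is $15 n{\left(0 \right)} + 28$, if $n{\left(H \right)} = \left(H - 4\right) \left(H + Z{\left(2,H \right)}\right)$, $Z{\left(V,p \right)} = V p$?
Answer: $28$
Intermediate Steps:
$n{\left(H \right)} = 3 H \left(-4 + H\right)$ ($n{\left(H \right)} = \left(H - 4\right) \left(H + 2 H\right) = \left(-4 + H\right) 3 H = 3 H \left(-4 + H\right)$)
$15 n{\left(0 \right)} + 28 = 15 \cdot 3 \cdot 0 \left(-4 + 0\right) + 28 = 15 \cdot 3 \cdot 0 \left(-4\right) + 28 = 15 \cdot 0 + 28 = 0 + 28 = 28$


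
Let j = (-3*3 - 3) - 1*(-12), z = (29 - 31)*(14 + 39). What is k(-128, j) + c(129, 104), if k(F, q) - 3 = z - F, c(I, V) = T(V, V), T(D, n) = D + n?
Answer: 233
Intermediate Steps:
c(I, V) = 2*V (c(I, V) = V + V = 2*V)
z = -106 (z = -2*53 = -106)
j = 0 (j = (-9 - 3) + 12 = -12 + 12 = 0)
k(F, q) = -103 - F (k(F, q) = 3 + (-106 - F) = -103 - F)
k(-128, j) + c(129, 104) = (-103 - 1*(-128)) + 2*104 = (-103 + 128) + 208 = 25 + 208 = 233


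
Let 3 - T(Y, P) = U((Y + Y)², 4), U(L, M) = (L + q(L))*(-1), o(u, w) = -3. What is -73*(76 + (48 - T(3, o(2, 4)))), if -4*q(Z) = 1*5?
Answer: -25185/4 ≈ -6296.3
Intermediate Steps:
q(Z) = -5/4
U(L, M) = 5/4 - L (U(L, M) = (L - 5/4)*(-1) = (-5/4 + L)*(-1) = 5/4 - L)
T(Y, P) = 7/4 + 4*Y² (T(Y, P) = 3 - (5/4 - (Y + Y)²) = 3 - (5/4 - (2*Y)²) = 3 - (5/4 - 4*Y²) = 3 + (-5/4 + 4*Y²) = 7/4 + 4*Y²)
-73*(76 + (48 - T(3, o(2, 4)))) = -73*(76 + (48 - (7/4 + 4*3²))) = -73*(76 + (48 - (7/4 + 4*9))) = -73*(76 + (48 - (7/4 + 36))) = -73*(76 + (48 - 1*151/4)) = -73*(76 + (48 - 151/4)) = -73*(76 + 41/4) = -73*345/4 = -25185/4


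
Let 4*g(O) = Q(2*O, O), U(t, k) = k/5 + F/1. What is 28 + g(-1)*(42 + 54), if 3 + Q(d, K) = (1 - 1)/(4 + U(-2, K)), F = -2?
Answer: -44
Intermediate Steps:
U(t, k) = -2 + k/5 (U(t, k) = k/5 - 2/1 = k*(⅕) - 2*1 = k/5 - 2 = -2 + k/5)
Q(d, K) = -3 (Q(d, K) = -3 + (1 - 1)/(4 + (-2 + K/5)) = -3 + 0/(2 + K/5) = -3 + 0 = -3)
g(O) = -¾ (g(O) = (¼)*(-3) = -¾)
28 + g(-1)*(42 + 54) = 28 - 3*(42 + 54)/4 = 28 - ¾*96 = 28 - 72 = -44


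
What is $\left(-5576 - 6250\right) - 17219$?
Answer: $-29045$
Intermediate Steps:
$\left(-5576 - 6250\right) - 17219 = -11826 - 17219 = -29045$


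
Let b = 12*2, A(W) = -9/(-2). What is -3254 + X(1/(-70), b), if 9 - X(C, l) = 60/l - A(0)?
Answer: -3243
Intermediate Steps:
A(W) = 9/2 (A(W) = -9*(-½) = 9/2)
b = 24
X(C, l) = 27/2 - 60/l (X(C, l) = 9 - (60/l - 1*9/2) = 9 - (60/l - 9/2) = 9 - (-9/2 + 60/l) = 9 + (9/2 - 60/l) = 27/2 - 60/l)
-3254 + X(1/(-70), b) = -3254 + (27/2 - 60/24) = -3254 + (27/2 - 60*1/24) = -3254 + (27/2 - 5/2) = -3254 + 11 = -3243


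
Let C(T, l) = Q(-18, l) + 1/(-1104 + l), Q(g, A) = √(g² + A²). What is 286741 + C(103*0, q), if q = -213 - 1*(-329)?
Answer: 283300107/988 + 2*√3445 ≈ 2.8686e+5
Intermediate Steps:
q = 116 (q = -213 + 329 = 116)
Q(g, A) = √(A² + g²)
C(T, l) = 1/(-1104 + l) + √(324 + l²) (C(T, l) = √(l² + (-18)²) + 1/(-1104 + l) = √(l² + 324) + 1/(-1104 + l) = √(324 + l²) + 1/(-1104 + l) = 1/(-1104 + l) + √(324 + l²))
286741 + C(103*0, q) = 286741 + (1 - 1104*√(324 + 116²) + 116*√(324 + 116²))/(-1104 + 116) = 286741 + (1 - 1104*√(324 + 13456) + 116*√(324 + 13456))/(-988) = 286741 - (1 - 2208*√3445 + 116*√13780)/988 = 286741 - (1 - 2208*√3445 + 116*(2*√3445))/988 = 286741 - (1 - 2208*√3445 + 232*√3445)/988 = 286741 - (1 - 1976*√3445)/988 = 286741 + (-1/988 + 2*√3445) = 283300107/988 + 2*√3445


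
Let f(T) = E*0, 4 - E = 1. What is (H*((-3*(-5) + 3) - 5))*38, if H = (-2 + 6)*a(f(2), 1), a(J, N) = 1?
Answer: 1976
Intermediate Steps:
E = 3 (E = 4 - 1*1 = 4 - 1 = 3)
f(T) = 0 (f(T) = 3*0 = 0)
H = 4 (H = (-2 + 6)*1 = 4*1 = 4)
(H*((-3*(-5) + 3) - 5))*38 = (4*((-3*(-5) + 3) - 5))*38 = (4*((15 + 3) - 5))*38 = (4*(18 - 5))*38 = (4*13)*38 = 52*38 = 1976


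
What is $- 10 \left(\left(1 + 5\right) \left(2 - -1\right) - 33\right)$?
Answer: $150$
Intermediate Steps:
$- 10 \left(\left(1 + 5\right) \left(2 - -1\right) - 33\right) = - 10 \left(6 \left(2 + 1\right) - 33\right) = - 10 \left(6 \cdot 3 - 33\right) = - 10 \left(18 - 33\right) = \left(-10\right) \left(-15\right) = 150$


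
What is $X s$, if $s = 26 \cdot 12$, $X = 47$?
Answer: $14664$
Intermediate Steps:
$s = 312$
$X s = 47 \cdot 312 = 14664$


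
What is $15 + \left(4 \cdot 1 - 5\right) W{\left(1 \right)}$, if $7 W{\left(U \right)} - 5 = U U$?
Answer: $\frac{99}{7} \approx 14.143$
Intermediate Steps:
$W{\left(U \right)} = \frac{5}{7} + \frac{U^{2}}{7}$ ($W{\left(U \right)} = \frac{5}{7} + \frac{U U}{7} = \frac{5}{7} + \frac{U^{2}}{7}$)
$15 + \left(4 \cdot 1 - 5\right) W{\left(1 \right)} = 15 + \left(4 \cdot 1 - 5\right) \left(\frac{5}{7} + \frac{1^{2}}{7}\right) = 15 + \left(4 - 5\right) \left(\frac{5}{7} + \frac{1}{7} \cdot 1\right) = 15 - \left(\frac{5}{7} + \frac{1}{7}\right) = 15 - \frac{6}{7} = \frac{99}{7}$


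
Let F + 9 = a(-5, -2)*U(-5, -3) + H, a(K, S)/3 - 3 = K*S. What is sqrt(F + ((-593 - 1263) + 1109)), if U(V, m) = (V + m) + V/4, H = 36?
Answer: I*sqrt(4323)/2 ≈ 32.875*I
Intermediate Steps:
a(K, S) = 9 + 3*K*S (a(K, S) = 9 + 3*(K*S) = 9 + 3*K*S)
U(V, m) = m + 5*V/4 (U(V, m) = (V + m) + V*(1/4) = (V + m) + V/4 = m + 5*V/4)
F = -1335/4 (F = -9 + ((9 + 3*(-5)*(-2))*(-3 + (5/4)*(-5)) + 36) = -9 + ((9 + 30)*(-3 - 25/4) + 36) = -9 + (39*(-37/4) + 36) = -9 + (-1443/4 + 36) = -9 - 1299/4 = -1335/4 ≈ -333.75)
sqrt(F + ((-593 - 1263) + 1109)) = sqrt(-1335/4 + ((-593 - 1263) + 1109)) = sqrt(-1335/4 + (-1856 + 1109)) = sqrt(-1335/4 - 747) = sqrt(-4323/4) = I*sqrt(4323)/2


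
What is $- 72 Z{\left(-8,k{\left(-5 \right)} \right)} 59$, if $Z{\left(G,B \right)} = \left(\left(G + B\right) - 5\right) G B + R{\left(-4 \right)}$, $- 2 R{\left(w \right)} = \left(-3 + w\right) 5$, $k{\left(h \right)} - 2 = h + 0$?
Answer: $1556892$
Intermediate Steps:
$k{\left(h \right)} = 2 + h$ ($k{\left(h \right)} = 2 + \left(h + 0\right) = 2 + h$)
$R{\left(w \right)} = \frac{15}{2} - \frac{5 w}{2}$ ($R{\left(w \right)} = - \frac{\left(-3 + w\right) 5}{2} = - \frac{-15 + 5 w}{2} = \frac{15}{2} - \frac{5 w}{2}$)
$Z{\left(G,B \right)} = \frac{35}{2} + B G \left(-5 + B + G\right)$ ($Z{\left(G,B \right)} = \left(\left(G + B\right) - 5\right) G B + \left(\frac{15}{2} - -10\right) = \left(\left(B + G\right) - 5\right) G B + \left(\frac{15}{2} + 10\right) = \left(-5 + B + G\right) G B + \frac{35}{2} = G \left(-5 + B + G\right) B + \frac{35}{2} = B G \left(-5 + B + G\right) + \frac{35}{2} = \frac{35}{2} + B G \left(-5 + B + G\right)$)
$- 72 Z{\left(-8,k{\left(-5 \right)} \right)} 59 = - 72 \left(\frac{35}{2} + \left(2 - 5\right) \left(-8\right)^{2} - 8 \left(2 - 5\right)^{2} - 5 \left(2 - 5\right) \left(-8\right)\right) 59 = - 72 \left(\frac{35}{2} - 192 - 8 \left(-3\right)^{2} - \left(-15\right) \left(-8\right)\right) 59 = - 72 \left(\frac{35}{2} - 192 - 72 - 120\right) 59 = \left(-72\right) \left(- \frac{733}{2}\right) 59 = 26388 \cdot 59 = 1556892$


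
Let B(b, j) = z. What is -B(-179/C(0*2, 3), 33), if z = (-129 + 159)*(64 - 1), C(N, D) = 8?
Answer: -1890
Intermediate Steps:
z = 1890 (z = 30*63 = 1890)
B(b, j) = 1890
-B(-179/C(0*2, 3), 33) = -1*1890 = -1890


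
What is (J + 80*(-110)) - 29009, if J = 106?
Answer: -37703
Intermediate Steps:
(J + 80*(-110)) - 29009 = (106 + 80*(-110)) - 29009 = (106 - 8800) - 29009 = -8694 - 29009 = -37703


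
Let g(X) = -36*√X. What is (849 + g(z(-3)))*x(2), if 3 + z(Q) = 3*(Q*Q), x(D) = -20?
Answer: -16980 + 1440*√6 ≈ -13453.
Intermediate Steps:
z(Q) = -3 + 3*Q² (z(Q) = -3 + 3*(Q*Q) = -3 + 3*Q²)
(849 + g(z(-3)))*x(2) = (849 - 36*√(-3 + 3*(-3)²))*(-20) = (849 - 36*√(-3 + 3*9))*(-20) = (849 - 36*√(-3 + 27))*(-20) = (849 - 72*√6)*(-20) = -16980 + 1440*√6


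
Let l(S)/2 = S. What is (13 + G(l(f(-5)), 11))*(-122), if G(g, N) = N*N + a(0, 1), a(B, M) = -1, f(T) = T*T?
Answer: -16226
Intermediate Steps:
f(T) = T²
l(S) = 2*S
G(g, N) = -1 + N² (G(g, N) = N*N - 1 = N² - 1 = -1 + N²)
(13 + G(l(f(-5)), 11))*(-122) = (13 + (-1 + 11²))*(-122) = (13 + (-1 + 121))*(-122) = (13 + 120)*(-122) = 133*(-122) = -16226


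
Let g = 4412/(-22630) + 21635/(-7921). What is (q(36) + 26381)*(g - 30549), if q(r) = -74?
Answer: -72035154874528002/89626115 ≈ -8.0373e+8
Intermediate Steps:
g = -262273751/89626115 (g = 4412*(-1/22630) + 21635*(-1/7921) = -2206/11315 - 21635/7921 = -262273751/89626115 ≈ -2.9263)
(q(36) + 26381)*(g - 30549) = (-74 + 26381)*(-262273751/89626115 - 30549) = 26307*(-2738250460886/89626115) = -72035154874528002/89626115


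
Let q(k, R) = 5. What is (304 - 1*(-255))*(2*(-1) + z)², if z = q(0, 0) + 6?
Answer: 45279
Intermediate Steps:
z = 11 (z = 5 + 6 = 11)
(304 - 1*(-255))*(2*(-1) + z)² = (304 - 1*(-255))*(2*(-1) + 11)² = (304 + 255)*(-2 + 11)² = 559*9² = 559*81 = 45279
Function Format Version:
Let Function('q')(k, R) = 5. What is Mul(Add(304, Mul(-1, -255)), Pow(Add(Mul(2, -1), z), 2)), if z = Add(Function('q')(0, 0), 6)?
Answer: 45279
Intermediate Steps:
z = 11 (z = Add(5, 6) = 11)
Mul(Add(304, Mul(-1, -255)), Pow(Add(Mul(2, -1), z), 2)) = Mul(Add(304, Mul(-1, -255)), Pow(Add(Mul(2, -1), 11), 2)) = Mul(Add(304, 255), Pow(Add(-2, 11), 2)) = Mul(559, Pow(9, 2)) = Mul(559, 81) = 45279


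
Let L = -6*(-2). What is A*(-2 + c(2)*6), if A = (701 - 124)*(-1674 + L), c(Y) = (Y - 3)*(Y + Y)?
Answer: 24933324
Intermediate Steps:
c(Y) = 2*Y*(-3 + Y) (c(Y) = (-3 + Y)*(2*Y) = 2*Y*(-3 + Y))
L = 12 (L = -3*(-4) = 12)
A = -958974 (A = (701 - 124)*(-1674 + 12) = 577*(-1662) = -958974)
A*(-2 + c(2)*6) = -958974*(-2 + (2*2*(-3 + 2))*6) = -958974*(-2 + (2*2*(-1))*6) = -958974*(-2 - 4*6) = -958974*(-2 - 24) = -958974*(-26) = 24933324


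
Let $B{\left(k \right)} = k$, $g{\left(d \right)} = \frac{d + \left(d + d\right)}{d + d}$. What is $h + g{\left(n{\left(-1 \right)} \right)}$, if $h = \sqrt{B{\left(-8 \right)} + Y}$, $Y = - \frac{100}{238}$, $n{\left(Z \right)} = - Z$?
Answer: $\frac{3}{2} + \frac{i \sqrt{119238}}{119} \approx 1.5 + 2.9018 i$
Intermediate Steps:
$Y = - \frac{50}{119}$ ($Y = \left(-100\right) \frac{1}{238} = - \frac{50}{119} \approx -0.42017$)
$g{\left(d \right)} = \frac{3}{2}$ ($g{\left(d \right)} = \frac{d + 2 d}{2 d} = 3 d \frac{1}{2 d} = \frac{3}{2}$)
$h = \frac{i \sqrt{119238}}{119}$ ($h = \sqrt{-8 - \frac{50}{119}} = \sqrt{- \frac{1002}{119}} = \frac{i \sqrt{119238}}{119} \approx 2.9018 i$)
$h + g{\left(n{\left(-1 \right)} \right)} = \frac{i \sqrt{119238}}{119} + \frac{3}{2} = \frac{3}{2} + \frac{i \sqrt{119238}}{119}$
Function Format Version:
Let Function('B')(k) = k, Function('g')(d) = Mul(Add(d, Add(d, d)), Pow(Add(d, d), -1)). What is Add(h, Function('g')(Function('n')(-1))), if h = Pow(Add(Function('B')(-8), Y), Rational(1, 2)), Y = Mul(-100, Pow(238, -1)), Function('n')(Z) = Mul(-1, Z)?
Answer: Add(Rational(3, 2), Mul(Rational(1, 119), I, Pow(119238, Rational(1, 2)))) ≈ Add(1.5000, Mul(2.9018, I))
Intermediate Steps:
Y = Rational(-50, 119) (Y = Mul(-100, Rational(1, 238)) = Rational(-50, 119) ≈ -0.42017)
Function('g')(d) = Rational(3, 2) (Function('g')(d) = Mul(Add(d, Mul(2, d)), Pow(Mul(2, d), -1)) = Mul(Mul(3, d), Mul(Rational(1, 2), Pow(d, -1))) = Rational(3, 2))
h = Mul(Rational(1, 119), I, Pow(119238, Rational(1, 2))) (h = Pow(Add(-8, Rational(-50, 119)), Rational(1, 2)) = Pow(Rational(-1002, 119), Rational(1, 2)) = Mul(Rational(1, 119), I, Pow(119238, Rational(1, 2))) ≈ Mul(2.9018, I))
Add(h, Function('g')(Function('n')(-1))) = Add(Mul(Rational(1, 119), I, Pow(119238, Rational(1, 2))), Rational(3, 2)) = Add(Rational(3, 2), Mul(Rational(1, 119), I, Pow(119238, Rational(1, 2))))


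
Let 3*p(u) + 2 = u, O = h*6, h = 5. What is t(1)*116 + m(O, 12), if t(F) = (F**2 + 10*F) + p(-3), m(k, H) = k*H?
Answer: 4328/3 ≈ 1442.7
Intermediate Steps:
O = 30 (O = 5*6 = 30)
p(u) = -2/3 + u/3
m(k, H) = H*k
t(F) = -5/3 + F**2 + 10*F (t(F) = (F**2 + 10*F) + (-2/3 + (1/3)*(-3)) = (F**2 + 10*F) + (-2/3 - 1) = (F**2 + 10*F) - 5/3 = -5/3 + F**2 + 10*F)
t(1)*116 + m(O, 12) = (-5/3 + 1**2 + 10*1)*116 + 12*30 = (-5/3 + 1 + 10)*116 + 360 = (28/3)*116 + 360 = 3248/3 + 360 = 4328/3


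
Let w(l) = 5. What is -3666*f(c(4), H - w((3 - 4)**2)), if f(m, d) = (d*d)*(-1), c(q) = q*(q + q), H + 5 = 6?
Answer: 58656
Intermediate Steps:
H = 1 (H = -5 + 6 = 1)
c(q) = 2*q**2 (c(q) = q*(2*q) = 2*q**2)
f(m, d) = -d**2 (f(m, d) = d**2*(-1) = -d**2)
-3666*f(c(4), H - w((3 - 4)**2)) = -(-3666)*(1 - 1*5)**2 = -(-3666)*(1 - 5)**2 = -(-3666)*(-4)**2 = -(-3666)*16 = -3666*(-16) = 58656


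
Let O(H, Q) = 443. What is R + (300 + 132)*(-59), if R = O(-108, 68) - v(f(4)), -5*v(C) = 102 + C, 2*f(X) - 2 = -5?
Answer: -250249/10 ≈ -25025.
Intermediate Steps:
f(X) = -3/2 (f(X) = 1 + (1/2)*(-5) = 1 - 5/2 = -3/2)
v(C) = -102/5 - C/5 (v(C) = -(102 + C)/5 = -102/5 - C/5)
R = 4631/10 (R = 443 - (-102/5 - 1/5*(-3/2)) = 443 - (-102/5 + 3/10) = 443 - 1*(-201/10) = 443 + 201/10 = 4631/10 ≈ 463.10)
R + (300 + 132)*(-59) = 4631/10 + (300 + 132)*(-59) = 4631/10 + 432*(-59) = 4631/10 - 25488 = -250249/10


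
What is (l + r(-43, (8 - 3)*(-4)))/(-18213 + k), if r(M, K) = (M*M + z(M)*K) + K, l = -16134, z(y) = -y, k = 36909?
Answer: -5055/6232 ≈ -0.81114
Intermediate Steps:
r(M, K) = K + M² - K*M (r(M, K) = (M*M + (-M)*K) + K = (M² - K*M) + K = K + M² - K*M)
(l + r(-43, (8 - 3)*(-4)))/(-18213 + k) = (-16134 + ((8 - 3)*(-4) + (-43)² - 1*(8 - 3)*(-4)*(-43)))/(-18213 + 36909) = (-16134 + (5*(-4) + 1849 - 1*5*(-4)*(-43)))/18696 = (-16134 + (-20 + 1849 - 1*(-20)*(-43)))*(1/18696) = (-16134 + (-20 + 1849 - 860))*(1/18696) = (-16134 + 969)*(1/18696) = -15165*1/18696 = -5055/6232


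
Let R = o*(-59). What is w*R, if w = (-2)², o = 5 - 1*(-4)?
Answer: -2124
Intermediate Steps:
o = 9 (o = 5 + 4 = 9)
w = 4
R = -531 (R = 9*(-59) = -531)
w*R = 4*(-531) = -2124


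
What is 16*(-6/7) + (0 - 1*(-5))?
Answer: -61/7 ≈ -8.7143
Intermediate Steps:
16*(-6/7) + (0 - 1*(-5)) = 16*(-6*⅐) + (0 + 5) = 16*(-6/7) + 5 = -96/7 + 5 = -61/7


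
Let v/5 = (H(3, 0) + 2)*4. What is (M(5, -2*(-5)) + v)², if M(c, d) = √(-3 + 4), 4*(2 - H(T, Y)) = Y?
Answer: 6561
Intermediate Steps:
H(T, Y) = 2 - Y/4
M(c, d) = 1 (M(c, d) = √1 = 1)
v = 80 (v = 5*(((2 - ¼*0) + 2)*4) = 5*(((2 + 0) + 2)*4) = 5*((2 + 2)*4) = 5*(4*4) = 5*16 = 80)
(M(5, -2*(-5)) + v)² = (1 + 80)² = 81² = 6561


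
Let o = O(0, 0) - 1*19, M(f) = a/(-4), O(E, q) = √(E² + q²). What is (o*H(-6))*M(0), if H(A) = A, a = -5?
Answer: 285/2 ≈ 142.50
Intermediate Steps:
M(f) = 5/4 (M(f) = -5/(-4) = -5*(-¼) = 5/4)
o = -19 (o = √(0² + 0²) - 1*19 = √(0 + 0) - 19 = √0 - 19 = 0 - 19 = -19)
(o*H(-6))*M(0) = -19*(-6)*(5/4) = 114*(5/4) = 285/2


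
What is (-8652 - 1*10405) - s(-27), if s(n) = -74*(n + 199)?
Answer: -6329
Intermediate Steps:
s(n) = -14726 - 74*n (s(n) = -74*(199 + n) = -14726 - 74*n)
(-8652 - 1*10405) - s(-27) = (-8652 - 1*10405) - (-14726 - 74*(-27)) = (-8652 - 10405) - (-14726 + 1998) = -19057 - 1*(-12728) = -19057 + 12728 = -6329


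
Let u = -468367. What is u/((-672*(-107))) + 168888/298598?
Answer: -63854863357/10735195296 ≈ -5.9482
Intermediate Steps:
u/((-672*(-107))) + 168888/298598 = -468367/((-672*(-107))) + 168888/298598 = -468367/71904 + 168888*(1/298598) = -468367*1/71904 + 84444/149299 = -468367/71904 + 84444/149299 = -63854863357/10735195296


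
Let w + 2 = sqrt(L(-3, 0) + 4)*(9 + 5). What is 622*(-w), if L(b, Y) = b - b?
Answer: -16172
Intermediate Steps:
L(b, Y) = 0
w = 26 (w = -2 + sqrt(0 + 4)*(9 + 5) = -2 + sqrt(4)*14 = -2 + 2*14 = -2 + 28 = 26)
622*(-w) = 622*(-1*26) = 622*(-26) = -16172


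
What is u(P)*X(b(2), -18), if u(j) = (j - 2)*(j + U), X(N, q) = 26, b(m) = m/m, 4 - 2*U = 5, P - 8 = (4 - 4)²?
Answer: 1170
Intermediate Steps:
P = 8 (P = 8 + (4 - 4)² = 8 + 0² = 8 + 0 = 8)
U = -½ (U = 2 - ½*5 = 2 - 5/2 = -½ ≈ -0.50000)
b(m) = 1
u(j) = (-2 + j)*(-½ + j) (u(j) = (j - 2)*(j - ½) = (-2 + j)*(-½ + j))
u(P)*X(b(2), -18) = (1 + 8² - 5/2*8)*26 = (1 + 64 - 20)*26 = 45*26 = 1170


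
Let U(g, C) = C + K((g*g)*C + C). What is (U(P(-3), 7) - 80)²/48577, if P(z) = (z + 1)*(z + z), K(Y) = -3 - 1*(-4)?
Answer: 5184/48577 ≈ 0.10672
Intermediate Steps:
K(Y) = 1 (K(Y) = -3 + 4 = 1)
P(z) = 2*z*(1 + z) (P(z) = (1 + z)*(2*z) = 2*z*(1 + z))
U(g, C) = 1 + C (U(g, C) = C + 1 = 1 + C)
(U(P(-3), 7) - 80)²/48577 = ((1 + 7) - 80)²/48577 = (8 - 80)²*(1/48577) = (-72)²*(1/48577) = 5184*(1/48577) = 5184/48577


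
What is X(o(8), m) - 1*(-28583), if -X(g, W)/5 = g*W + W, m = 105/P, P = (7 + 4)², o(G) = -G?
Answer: 3462218/121 ≈ 28613.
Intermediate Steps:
P = 121 (P = 11² = 121)
m = 105/121 ≈ 0.86777
X(g, W) = -5*W - 5*W*g (X(g, W) = -5*(g*W + W) = -5*(W*g + W) = -5*(W + W*g) = -5*W - 5*W*g)
X(o(8), m) - 1*(-28583) = -5*105/121*(1 - 1*8) - 1*(-28583) = -5*105/121*(1 - 8) + 28583 = -5*105/121*(-7) + 28583 = 3675/121 + 28583 = 3462218/121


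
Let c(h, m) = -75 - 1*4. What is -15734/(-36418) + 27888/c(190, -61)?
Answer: -507191099/1438511 ≈ -352.58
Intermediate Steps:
c(h, m) = -79 (c(h, m) = -75 - 4 = -79)
-15734/(-36418) + 27888/c(190, -61) = -15734/(-36418) + 27888/(-79) = -15734*(-1/36418) + 27888*(-1/79) = 7867/18209 - 27888/79 = -507191099/1438511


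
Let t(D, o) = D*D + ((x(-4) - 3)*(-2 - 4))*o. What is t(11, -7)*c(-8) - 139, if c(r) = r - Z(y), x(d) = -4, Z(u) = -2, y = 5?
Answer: 899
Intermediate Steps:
t(D, o) = D² + 42*o (t(D, o) = D*D + ((-4 - 3)*(-2 - 4))*o = D² + (-7*(-6))*o = D² + 42*o)
c(r) = 2 + r (c(r) = r - 1*(-2) = r + 2 = 2 + r)
t(11, -7)*c(-8) - 139 = (11² + 42*(-7))*(2 - 8) - 139 = (121 - 294)*(-6) - 139 = -173*(-6) - 139 = 1038 - 139 = 899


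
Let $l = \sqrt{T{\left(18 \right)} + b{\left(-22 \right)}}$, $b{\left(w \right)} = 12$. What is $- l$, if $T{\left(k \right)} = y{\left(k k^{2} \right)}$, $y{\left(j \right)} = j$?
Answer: $- 2 \sqrt{1461} \approx -76.446$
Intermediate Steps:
$T{\left(k \right)} = k^{3}$ ($T{\left(k \right)} = k k^{2} = k^{3}$)
$l = 2 \sqrt{1461}$ ($l = \sqrt{18^{3} + 12} = \sqrt{5832 + 12} = \sqrt{5844} = 2 \sqrt{1461} \approx 76.446$)
$- l = - 2 \sqrt{1461}$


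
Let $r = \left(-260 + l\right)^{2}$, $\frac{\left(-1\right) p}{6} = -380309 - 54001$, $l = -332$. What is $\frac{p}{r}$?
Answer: $\frac{651465}{87616} \approx 7.4355$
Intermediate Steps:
$p = 2605860$ ($p = - 6 \left(-380309 - 54001\right) = \left(-6\right) \left(-434310\right) = 2605860$)
$r = 350464$ ($r = \left(-260 - 332\right)^{2} = \left(-592\right)^{2} = 350464$)
$\frac{p}{r} = \frac{2605860}{350464} = 2605860 \cdot \frac{1}{350464} = \frac{651465}{87616}$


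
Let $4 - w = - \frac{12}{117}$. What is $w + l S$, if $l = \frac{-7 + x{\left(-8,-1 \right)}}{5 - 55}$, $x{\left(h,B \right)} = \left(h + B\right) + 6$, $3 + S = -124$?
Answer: $- \frac{4153}{195} \approx -21.297$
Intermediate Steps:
$S = -127$ ($S = -3 - 124 = -127$)
$w = \frac{160}{39}$ ($w = 4 - - \frac{12}{117} = 4 - \left(-12\right) \frac{1}{117} = 4 - - \frac{4}{39} = 4 + \frac{4}{39} = \frac{160}{39} \approx 4.1026$)
$x{\left(h,B \right)} = 6 + B + h$ ($x{\left(h,B \right)} = \left(B + h\right) + 6 = 6 + B + h$)
$l = \frac{1}{5}$ ($l = \frac{-7 - 3}{5 - 55} = \frac{-7 - 3}{-50} = \left(-10\right) \left(- \frac{1}{50}\right) = \frac{1}{5} \approx 0.2$)
$w + l S = \frac{160}{39} + \frac{1}{5} \left(-127\right) = \frac{160}{39} - \frac{127}{5} = - \frac{4153}{195}$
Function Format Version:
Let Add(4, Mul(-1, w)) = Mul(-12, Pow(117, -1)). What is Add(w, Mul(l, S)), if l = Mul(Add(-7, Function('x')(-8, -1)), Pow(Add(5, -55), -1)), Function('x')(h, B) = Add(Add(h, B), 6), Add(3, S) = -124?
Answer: Rational(-4153, 195) ≈ -21.297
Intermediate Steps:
S = -127 (S = Add(-3, -124) = -127)
w = Rational(160, 39) (w = Add(4, Mul(-1, Mul(-12, Pow(117, -1)))) = Add(4, Mul(-1, Mul(-12, Rational(1, 117)))) = Add(4, Mul(-1, Rational(-4, 39))) = Add(4, Rational(4, 39)) = Rational(160, 39) ≈ 4.1026)
Function('x')(h, B) = Add(6, B, h) (Function('x')(h, B) = Add(Add(B, h), 6) = Add(6, B, h))
l = Rational(1, 5) (l = Mul(Add(-7, Add(6, -1, -8)), Pow(Add(5, -55), -1)) = Mul(Add(-7, -3), Pow(-50, -1)) = Mul(-10, Rational(-1, 50)) = Rational(1, 5) ≈ 0.20000)
Add(w, Mul(l, S)) = Add(Rational(160, 39), Mul(Rational(1, 5), -127)) = Add(Rational(160, 39), Rational(-127, 5)) = Rational(-4153, 195)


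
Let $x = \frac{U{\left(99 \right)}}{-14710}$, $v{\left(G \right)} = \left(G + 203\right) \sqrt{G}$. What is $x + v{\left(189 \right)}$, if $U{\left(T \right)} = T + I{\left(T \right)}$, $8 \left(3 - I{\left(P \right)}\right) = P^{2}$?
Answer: $\frac{1797}{23536} + 1176 \sqrt{21} \approx 5389.2$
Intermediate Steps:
$I{\left(P \right)} = 3 - \frac{P^{2}}{8}$
$U{\left(T \right)} = 3 + T - \frac{T^{2}}{8}$ ($U{\left(T \right)} = T - \left(-3 + \frac{T^{2}}{8}\right) = 3 + T - \frac{T^{2}}{8}$)
$v{\left(G \right)} = \sqrt{G} \left(203 + G\right)$ ($v{\left(G \right)} = \left(203 + G\right) \sqrt{G} = \sqrt{G} \left(203 + G\right)$)
$x = \frac{1797}{23536}$ ($x = \frac{3 + 99 - \frac{99^{2}}{8}}{-14710} = \left(3 + 99 - \frac{9801}{8}\right) \left(- \frac{1}{14710}\right) = \left(- \frac{8985}{8}\right) \left(- \frac{1}{14710}\right) = \frac{1797}{23536} \approx 0.076351$)
$x + v{\left(189 \right)} = \frac{1797}{23536} + \sqrt{189} \left(203 + 189\right) = \frac{1797}{23536} + 3 \sqrt{21} \cdot 392 = \frac{1797}{23536} + 1176 \sqrt{21}$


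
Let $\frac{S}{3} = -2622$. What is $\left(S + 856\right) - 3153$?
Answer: $-10163$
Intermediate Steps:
$S = -7866$ ($S = 3 \left(-2622\right) = -7866$)
$\left(S + 856\right) - 3153 = \left(-7866 + 856\right) - 3153 = -7010 - 3153 = -10163$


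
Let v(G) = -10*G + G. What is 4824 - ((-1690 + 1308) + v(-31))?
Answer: 4927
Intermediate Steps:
v(G) = -9*G
4824 - ((-1690 + 1308) + v(-31)) = 4824 - ((-1690 + 1308) - 9*(-31)) = 4824 - (-382 + 279) = 4824 - 1*(-103) = 4824 + 103 = 4927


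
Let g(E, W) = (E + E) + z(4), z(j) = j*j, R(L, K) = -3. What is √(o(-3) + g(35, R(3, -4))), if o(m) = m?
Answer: √83 ≈ 9.1104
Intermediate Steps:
z(j) = j²
g(E, W) = 16 + 2*E (g(E, W) = (E + E) + 4² = 2*E + 16 = 16 + 2*E)
√(o(-3) + g(35, R(3, -4))) = √(-3 + (16 + 2*35)) = √(-3 + (16 + 70)) = √(-3 + 86) = √83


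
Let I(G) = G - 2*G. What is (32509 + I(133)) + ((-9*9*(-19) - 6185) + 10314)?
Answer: 38044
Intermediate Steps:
I(G) = -G
(32509 + I(133)) + ((-9*9*(-19) - 6185) + 10314) = (32509 - 1*133) + ((-9*9*(-19) - 6185) + 10314) = (32509 - 133) + ((-81*(-19) - 6185) + 10314) = 32376 + ((1539 - 6185) + 10314) = 32376 + (-4646 + 10314) = 32376 + 5668 = 38044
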